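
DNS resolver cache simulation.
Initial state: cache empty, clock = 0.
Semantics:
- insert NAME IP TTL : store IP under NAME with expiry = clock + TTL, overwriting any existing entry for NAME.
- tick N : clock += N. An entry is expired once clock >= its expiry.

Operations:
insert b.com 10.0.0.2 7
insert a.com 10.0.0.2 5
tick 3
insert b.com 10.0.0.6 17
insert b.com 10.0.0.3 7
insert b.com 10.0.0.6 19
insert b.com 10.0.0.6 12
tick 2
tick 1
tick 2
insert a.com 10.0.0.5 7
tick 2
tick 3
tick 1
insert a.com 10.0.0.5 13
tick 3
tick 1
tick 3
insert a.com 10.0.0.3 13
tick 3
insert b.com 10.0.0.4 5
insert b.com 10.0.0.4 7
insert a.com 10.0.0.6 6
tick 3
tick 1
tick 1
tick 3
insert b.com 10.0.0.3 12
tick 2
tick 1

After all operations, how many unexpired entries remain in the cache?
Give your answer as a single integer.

Answer: 1

Derivation:
Op 1: insert b.com -> 10.0.0.2 (expiry=0+7=7). clock=0
Op 2: insert a.com -> 10.0.0.2 (expiry=0+5=5). clock=0
Op 3: tick 3 -> clock=3.
Op 4: insert b.com -> 10.0.0.6 (expiry=3+17=20). clock=3
Op 5: insert b.com -> 10.0.0.3 (expiry=3+7=10). clock=3
Op 6: insert b.com -> 10.0.0.6 (expiry=3+19=22). clock=3
Op 7: insert b.com -> 10.0.0.6 (expiry=3+12=15). clock=3
Op 8: tick 2 -> clock=5. purged={a.com}
Op 9: tick 1 -> clock=6.
Op 10: tick 2 -> clock=8.
Op 11: insert a.com -> 10.0.0.5 (expiry=8+7=15). clock=8
Op 12: tick 2 -> clock=10.
Op 13: tick 3 -> clock=13.
Op 14: tick 1 -> clock=14.
Op 15: insert a.com -> 10.0.0.5 (expiry=14+13=27). clock=14
Op 16: tick 3 -> clock=17. purged={b.com}
Op 17: tick 1 -> clock=18.
Op 18: tick 3 -> clock=21.
Op 19: insert a.com -> 10.0.0.3 (expiry=21+13=34). clock=21
Op 20: tick 3 -> clock=24.
Op 21: insert b.com -> 10.0.0.4 (expiry=24+5=29). clock=24
Op 22: insert b.com -> 10.0.0.4 (expiry=24+7=31). clock=24
Op 23: insert a.com -> 10.0.0.6 (expiry=24+6=30). clock=24
Op 24: tick 3 -> clock=27.
Op 25: tick 1 -> clock=28.
Op 26: tick 1 -> clock=29.
Op 27: tick 3 -> clock=32. purged={a.com,b.com}
Op 28: insert b.com -> 10.0.0.3 (expiry=32+12=44). clock=32
Op 29: tick 2 -> clock=34.
Op 30: tick 1 -> clock=35.
Final cache (unexpired): {b.com} -> size=1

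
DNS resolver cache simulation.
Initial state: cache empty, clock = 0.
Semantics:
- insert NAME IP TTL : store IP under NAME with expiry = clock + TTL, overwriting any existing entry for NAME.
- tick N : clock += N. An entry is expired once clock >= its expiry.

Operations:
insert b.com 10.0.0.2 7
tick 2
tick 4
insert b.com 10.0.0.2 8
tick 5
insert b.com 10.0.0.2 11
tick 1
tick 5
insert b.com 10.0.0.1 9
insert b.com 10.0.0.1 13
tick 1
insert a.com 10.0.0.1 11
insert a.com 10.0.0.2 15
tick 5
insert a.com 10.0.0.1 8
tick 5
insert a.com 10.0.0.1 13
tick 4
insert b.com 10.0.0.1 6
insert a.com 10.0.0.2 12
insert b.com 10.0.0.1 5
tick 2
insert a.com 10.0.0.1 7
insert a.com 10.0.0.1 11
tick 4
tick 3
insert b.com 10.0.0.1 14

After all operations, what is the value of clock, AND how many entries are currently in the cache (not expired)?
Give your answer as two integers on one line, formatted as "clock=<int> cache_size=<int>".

Op 1: insert b.com -> 10.0.0.2 (expiry=0+7=7). clock=0
Op 2: tick 2 -> clock=2.
Op 3: tick 4 -> clock=6.
Op 4: insert b.com -> 10.0.0.2 (expiry=6+8=14). clock=6
Op 5: tick 5 -> clock=11.
Op 6: insert b.com -> 10.0.0.2 (expiry=11+11=22). clock=11
Op 7: tick 1 -> clock=12.
Op 8: tick 5 -> clock=17.
Op 9: insert b.com -> 10.0.0.1 (expiry=17+9=26). clock=17
Op 10: insert b.com -> 10.0.0.1 (expiry=17+13=30). clock=17
Op 11: tick 1 -> clock=18.
Op 12: insert a.com -> 10.0.0.1 (expiry=18+11=29). clock=18
Op 13: insert a.com -> 10.0.0.2 (expiry=18+15=33). clock=18
Op 14: tick 5 -> clock=23.
Op 15: insert a.com -> 10.0.0.1 (expiry=23+8=31). clock=23
Op 16: tick 5 -> clock=28.
Op 17: insert a.com -> 10.0.0.1 (expiry=28+13=41). clock=28
Op 18: tick 4 -> clock=32. purged={b.com}
Op 19: insert b.com -> 10.0.0.1 (expiry=32+6=38). clock=32
Op 20: insert a.com -> 10.0.0.2 (expiry=32+12=44). clock=32
Op 21: insert b.com -> 10.0.0.1 (expiry=32+5=37). clock=32
Op 22: tick 2 -> clock=34.
Op 23: insert a.com -> 10.0.0.1 (expiry=34+7=41). clock=34
Op 24: insert a.com -> 10.0.0.1 (expiry=34+11=45). clock=34
Op 25: tick 4 -> clock=38. purged={b.com}
Op 26: tick 3 -> clock=41.
Op 27: insert b.com -> 10.0.0.1 (expiry=41+14=55). clock=41
Final clock = 41
Final cache (unexpired): {a.com,b.com} -> size=2

Answer: clock=41 cache_size=2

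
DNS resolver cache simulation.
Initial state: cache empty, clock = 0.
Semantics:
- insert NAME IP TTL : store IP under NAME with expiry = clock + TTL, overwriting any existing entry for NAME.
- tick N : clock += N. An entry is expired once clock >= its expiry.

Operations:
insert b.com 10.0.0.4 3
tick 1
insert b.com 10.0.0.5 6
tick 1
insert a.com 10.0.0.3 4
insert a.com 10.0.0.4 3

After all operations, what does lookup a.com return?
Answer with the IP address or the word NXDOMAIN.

Op 1: insert b.com -> 10.0.0.4 (expiry=0+3=3). clock=0
Op 2: tick 1 -> clock=1.
Op 3: insert b.com -> 10.0.0.5 (expiry=1+6=7). clock=1
Op 4: tick 1 -> clock=2.
Op 5: insert a.com -> 10.0.0.3 (expiry=2+4=6). clock=2
Op 6: insert a.com -> 10.0.0.4 (expiry=2+3=5). clock=2
lookup a.com: present, ip=10.0.0.4 expiry=5 > clock=2

Answer: 10.0.0.4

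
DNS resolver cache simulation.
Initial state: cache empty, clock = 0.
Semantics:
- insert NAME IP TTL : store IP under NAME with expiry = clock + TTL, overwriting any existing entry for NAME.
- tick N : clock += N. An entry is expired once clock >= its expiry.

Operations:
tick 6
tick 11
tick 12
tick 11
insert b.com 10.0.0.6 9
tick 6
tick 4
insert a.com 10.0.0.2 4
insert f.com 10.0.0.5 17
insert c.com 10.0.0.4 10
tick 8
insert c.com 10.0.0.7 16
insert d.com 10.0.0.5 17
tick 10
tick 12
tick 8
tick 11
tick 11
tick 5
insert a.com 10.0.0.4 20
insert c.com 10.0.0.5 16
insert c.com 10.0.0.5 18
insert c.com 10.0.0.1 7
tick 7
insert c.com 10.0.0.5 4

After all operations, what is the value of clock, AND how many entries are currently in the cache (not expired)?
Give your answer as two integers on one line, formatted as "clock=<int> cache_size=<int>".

Answer: clock=122 cache_size=2

Derivation:
Op 1: tick 6 -> clock=6.
Op 2: tick 11 -> clock=17.
Op 3: tick 12 -> clock=29.
Op 4: tick 11 -> clock=40.
Op 5: insert b.com -> 10.0.0.6 (expiry=40+9=49). clock=40
Op 6: tick 6 -> clock=46.
Op 7: tick 4 -> clock=50. purged={b.com}
Op 8: insert a.com -> 10.0.0.2 (expiry=50+4=54). clock=50
Op 9: insert f.com -> 10.0.0.5 (expiry=50+17=67). clock=50
Op 10: insert c.com -> 10.0.0.4 (expiry=50+10=60). clock=50
Op 11: tick 8 -> clock=58. purged={a.com}
Op 12: insert c.com -> 10.0.0.7 (expiry=58+16=74). clock=58
Op 13: insert d.com -> 10.0.0.5 (expiry=58+17=75). clock=58
Op 14: tick 10 -> clock=68. purged={f.com}
Op 15: tick 12 -> clock=80. purged={c.com,d.com}
Op 16: tick 8 -> clock=88.
Op 17: tick 11 -> clock=99.
Op 18: tick 11 -> clock=110.
Op 19: tick 5 -> clock=115.
Op 20: insert a.com -> 10.0.0.4 (expiry=115+20=135). clock=115
Op 21: insert c.com -> 10.0.0.5 (expiry=115+16=131). clock=115
Op 22: insert c.com -> 10.0.0.5 (expiry=115+18=133). clock=115
Op 23: insert c.com -> 10.0.0.1 (expiry=115+7=122). clock=115
Op 24: tick 7 -> clock=122. purged={c.com}
Op 25: insert c.com -> 10.0.0.5 (expiry=122+4=126). clock=122
Final clock = 122
Final cache (unexpired): {a.com,c.com} -> size=2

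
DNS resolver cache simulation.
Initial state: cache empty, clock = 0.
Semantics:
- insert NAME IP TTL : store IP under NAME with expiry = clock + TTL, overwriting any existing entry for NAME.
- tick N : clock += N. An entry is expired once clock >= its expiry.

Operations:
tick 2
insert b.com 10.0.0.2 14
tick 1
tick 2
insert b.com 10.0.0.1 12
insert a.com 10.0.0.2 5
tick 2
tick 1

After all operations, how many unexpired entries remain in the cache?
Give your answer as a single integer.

Op 1: tick 2 -> clock=2.
Op 2: insert b.com -> 10.0.0.2 (expiry=2+14=16). clock=2
Op 3: tick 1 -> clock=3.
Op 4: tick 2 -> clock=5.
Op 5: insert b.com -> 10.0.0.1 (expiry=5+12=17). clock=5
Op 6: insert a.com -> 10.0.0.2 (expiry=5+5=10). clock=5
Op 7: tick 2 -> clock=7.
Op 8: tick 1 -> clock=8.
Final cache (unexpired): {a.com,b.com} -> size=2

Answer: 2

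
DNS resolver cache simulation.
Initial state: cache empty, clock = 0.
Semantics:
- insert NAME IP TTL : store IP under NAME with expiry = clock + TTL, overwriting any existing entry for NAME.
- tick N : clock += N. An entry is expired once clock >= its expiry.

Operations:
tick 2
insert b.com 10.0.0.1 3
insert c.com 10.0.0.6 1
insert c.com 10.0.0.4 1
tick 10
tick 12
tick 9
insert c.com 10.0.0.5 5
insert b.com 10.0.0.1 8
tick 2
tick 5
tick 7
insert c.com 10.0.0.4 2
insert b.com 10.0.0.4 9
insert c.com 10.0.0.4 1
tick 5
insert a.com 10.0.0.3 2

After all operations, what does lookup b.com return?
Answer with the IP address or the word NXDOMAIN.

Op 1: tick 2 -> clock=2.
Op 2: insert b.com -> 10.0.0.1 (expiry=2+3=5). clock=2
Op 3: insert c.com -> 10.0.0.6 (expiry=2+1=3). clock=2
Op 4: insert c.com -> 10.0.0.4 (expiry=2+1=3). clock=2
Op 5: tick 10 -> clock=12. purged={b.com,c.com}
Op 6: tick 12 -> clock=24.
Op 7: tick 9 -> clock=33.
Op 8: insert c.com -> 10.0.0.5 (expiry=33+5=38). clock=33
Op 9: insert b.com -> 10.0.0.1 (expiry=33+8=41). clock=33
Op 10: tick 2 -> clock=35.
Op 11: tick 5 -> clock=40. purged={c.com}
Op 12: tick 7 -> clock=47. purged={b.com}
Op 13: insert c.com -> 10.0.0.4 (expiry=47+2=49). clock=47
Op 14: insert b.com -> 10.0.0.4 (expiry=47+9=56). clock=47
Op 15: insert c.com -> 10.0.0.4 (expiry=47+1=48). clock=47
Op 16: tick 5 -> clock=52. purged={c.com}
Op 17: insert a.com -> 10.0.0.3 (expiry=52+2=54). clock=52
lookup b.com: present, ip=10.0.0.4 expiry=56 > clock=52

Answer: 10.0.0.4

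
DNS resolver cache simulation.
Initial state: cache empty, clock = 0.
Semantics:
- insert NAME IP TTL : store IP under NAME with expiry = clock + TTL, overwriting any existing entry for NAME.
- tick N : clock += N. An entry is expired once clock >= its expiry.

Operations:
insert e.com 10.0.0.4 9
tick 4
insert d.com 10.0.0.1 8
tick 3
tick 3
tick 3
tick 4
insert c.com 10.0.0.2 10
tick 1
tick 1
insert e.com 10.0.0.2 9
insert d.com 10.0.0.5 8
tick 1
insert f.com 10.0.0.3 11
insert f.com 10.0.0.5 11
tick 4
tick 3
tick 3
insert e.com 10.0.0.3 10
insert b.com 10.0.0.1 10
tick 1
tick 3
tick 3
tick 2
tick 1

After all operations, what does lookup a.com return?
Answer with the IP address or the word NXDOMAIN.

Op 1: insert e.com -> 10.0.0.4 (expiry=0+9=9). clock=0
Op 2: tick 4 -> clock=4.
Op 3: insert d.com -> 10.0.0.1 (expiry=4+8=12). clock=4
Op 4: tick 3 -> clock=7.
Op 5: tick 3 -> clock=10. purged={e.com}
Op 6: tick 3 -> clock=13. purged={d.com}
Op 7: tick 4 -> clock=17.
Op 8: insert c.com -> 10.0.0.2 (expiry=17+10=27). clock=17
Op 9: tick 1 -> clock=18.
Op 10: tick 1 -> clock=19.
Op 11: insert e.com -> 10.0.0.2 (expiry=19+9=28). clock=19
Op 12: insert d.com -> 10.0.0.5 (expiry=19+8=27). clock=19
Op 13: tick 1 -> clock=20.
Op 14: insert f.com -> 10.0.0.3 (expiry=20+11=31). clock=20
Op 15: insert f.com -> 10.0.0.5 (expiry=20+11=31). clock=20
Op 16: tick 4 -> clock=24.
Op 17: tick 3 -> clock=27. purged={c.com,d.com}
Op 18: tick 3 -> clock=30. purged={e.com}
Op 19: insert e.com -> 10.0.0.3 (expiry=30+10=40). clock=30
Op 20: insert b.com -> 10.0.0.1 (expiry=30+10=40). clock=30
Op 21: tick 1 -> clock=31. purged={f.com}
Op 22: tick 3 -> clock=34.
Op 23: tick 3 -> clock=37.
Op 24: tick 2 -> clock=39.
Op 25: tick 1 -> clock=40. purged={b.com,e.com}
lookup a.com: not in cache (expired or never inserted)

Answer: NXDOMAIN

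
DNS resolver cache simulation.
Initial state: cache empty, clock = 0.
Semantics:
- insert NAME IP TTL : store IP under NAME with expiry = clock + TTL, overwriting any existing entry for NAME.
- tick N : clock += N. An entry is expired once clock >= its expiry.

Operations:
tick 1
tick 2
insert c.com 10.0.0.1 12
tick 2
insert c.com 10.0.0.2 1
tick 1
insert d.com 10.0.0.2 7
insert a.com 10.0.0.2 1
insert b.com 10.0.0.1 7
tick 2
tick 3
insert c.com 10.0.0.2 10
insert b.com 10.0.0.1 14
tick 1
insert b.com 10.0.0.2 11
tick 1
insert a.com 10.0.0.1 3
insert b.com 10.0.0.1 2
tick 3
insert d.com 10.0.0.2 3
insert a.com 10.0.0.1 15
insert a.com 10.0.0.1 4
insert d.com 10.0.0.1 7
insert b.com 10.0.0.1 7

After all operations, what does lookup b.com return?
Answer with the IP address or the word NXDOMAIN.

Op 1: tick 1 -> clock=1.
Op 2: tick 2 -> clock=3.
Op 3: insert c.com -> 10.0.0.1 (expiry=3+12=15). clock=3
Op 4: tick 2 -> clock=5.
Op 5: insert c.com -> 10.0.0.2 (expiry=5+1=6). clock=5
Op 6: tick 1 -> clock=6. purged={c.com}
Op 7: insert d.com -> 10.0.0.2 (expiry=6+7=13). clock=6
Op 8: insert a.com -> 10.0.0.2 (expiry=6+1=7). clock=6
Op 9: insert b.com -> 10.0.0.1 (expiry=6+7=13). clock=6
Op 10: tick 2 -> clock=8. purged={a.com}
Op 11: tick 3 -> clock=11.
Op 12: insert c.com -> 10.0.0.2 (expiry=11+10=21). clock=11
Op 13: insert b.com -> 10.0.0.1 (expiry=11+14=25). clock=11
Op 14: tick 1 -> clock=12.
Op 15: insert b.com -> 10.0.0.2 (expiry=12+11=23). clock=12
Op 16: tick 1 -> clock=13. purged={d.com}
Op 17: insert a.com -> 10.0.0.1 (expiry=13+3=16). clock=13
Op 18: insert b.com -> 10.0.0.1 (expiry=13+2=15). clock=13
Op 19: tick 3 -> clock=16. purged={a.com,b.com}
Op 20: insert d.com -> 10.0.0.2 (expiry=16+3=19). clock=16
Op 21: insert a.com -> 10.0.0.1 (expiry=16+15=31). clock=16
Op 22: insert a.com -> 10.0.0.1 (expiry=16+4=20). clock=16
Op 23: insert d.com -> 10.0.0.1 (expiry=16+7=23). clock=16
Op 24: insert b.com -> 10.0.0.1 (expiry=16+7=23). clock=16
lookup b.com: present, ip=10.0.0.1 expiry=23 > clock=16

Answer: 10.0.0.1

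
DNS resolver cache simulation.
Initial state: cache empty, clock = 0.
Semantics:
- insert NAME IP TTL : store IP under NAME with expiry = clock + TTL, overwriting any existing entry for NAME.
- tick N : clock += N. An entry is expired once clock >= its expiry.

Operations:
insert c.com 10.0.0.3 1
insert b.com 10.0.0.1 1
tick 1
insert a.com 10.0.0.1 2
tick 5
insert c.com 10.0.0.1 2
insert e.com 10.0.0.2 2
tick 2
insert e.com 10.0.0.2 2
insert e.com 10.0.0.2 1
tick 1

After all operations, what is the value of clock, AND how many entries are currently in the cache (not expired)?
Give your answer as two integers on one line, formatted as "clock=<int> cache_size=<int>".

Answer: clock=9 cache_size=0

Derivation:
Op 1: insert c.com -> 10.0.0.3 (expiry=0+1=1). clock=0
Op 2: insert b.com -> 10.0.0.1 (expiry=0+1=1). clock=0
Op 3: tick 1 -> clock=1. purged={b.com,c.com}
Op 4: insert a.com -> 10.0.0.1 (expiry=1+2=3). clock=1
Op 5: tick 5 -> clock=6. purged={a.com}
Op 6: insert c.com -> 10.0.0.1 (expiry=6+2=8). clock=6
Op 7: insert e.com -> 10.0.0.2 (expiry=6+2=8). clock=6
Op 8: tick 2 -> clock=8. purged={c.com,e.com}
Op 9: insert e.com -> 10.0.0.2 (expiry=8+2=10). clock=8
Op 10: insert e.com -> 10.0.0.2 (expiry=8+1=9). clock=8
Op 11: tick 1 -> clock=9. purged={e.com}
Final clock = 9
Final cache (unexpired): {} -> size=0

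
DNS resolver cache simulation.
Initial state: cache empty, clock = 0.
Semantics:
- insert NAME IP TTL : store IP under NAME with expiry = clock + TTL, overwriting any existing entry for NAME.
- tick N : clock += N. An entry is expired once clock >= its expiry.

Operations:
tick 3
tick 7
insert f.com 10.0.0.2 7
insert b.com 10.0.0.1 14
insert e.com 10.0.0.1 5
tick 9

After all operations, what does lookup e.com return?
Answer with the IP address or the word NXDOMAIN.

Answer: NXDOMAIN

Derivation:
Op 1: tick 3 -> clock=3.
Op 2: tick 7 -> clock=10.
Op 3: insert f.com -> 10.0.0.2 (expiry=10+7=17). clock=10
Op 4: insert b.com -> 10.0.0.1 (expiry=10+14=24). clock=10
Op 5: insert e.com -> 10.0.0.1 (expiry=10+5=15). clock=10
Op 6: tick 9 -> clock=19. purged={e.com,f.com}
lookup e.com: not in cache (expired or never inserted)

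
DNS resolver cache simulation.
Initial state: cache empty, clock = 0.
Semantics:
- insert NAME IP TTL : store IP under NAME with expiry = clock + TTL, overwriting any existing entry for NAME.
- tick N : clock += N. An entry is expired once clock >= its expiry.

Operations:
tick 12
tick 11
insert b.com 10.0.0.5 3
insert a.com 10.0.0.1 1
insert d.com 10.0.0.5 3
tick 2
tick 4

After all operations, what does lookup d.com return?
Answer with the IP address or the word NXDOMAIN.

Op 1: tick 12 -> clock=12.
Op 2: tick 11 -> clock=23.
Op 3: insert b.com -> 10.0.0.5 (expiry=23+3=26). clock=23
Op 4: insert a.com -> 10.0.0.1 (expiry=23+1=24). clock=23
Op 5: insert d.com -> 10.0.0.5 (expiry=23+3=26). clock=23
Op 6: tick 2 -> clock=25. purged={a.com}
Op 7: tick 4 -> clock=29. purged={b.com,d.com}
lookup d.com: not in cache (expired or never inserted)

Answer: NXDOMAIN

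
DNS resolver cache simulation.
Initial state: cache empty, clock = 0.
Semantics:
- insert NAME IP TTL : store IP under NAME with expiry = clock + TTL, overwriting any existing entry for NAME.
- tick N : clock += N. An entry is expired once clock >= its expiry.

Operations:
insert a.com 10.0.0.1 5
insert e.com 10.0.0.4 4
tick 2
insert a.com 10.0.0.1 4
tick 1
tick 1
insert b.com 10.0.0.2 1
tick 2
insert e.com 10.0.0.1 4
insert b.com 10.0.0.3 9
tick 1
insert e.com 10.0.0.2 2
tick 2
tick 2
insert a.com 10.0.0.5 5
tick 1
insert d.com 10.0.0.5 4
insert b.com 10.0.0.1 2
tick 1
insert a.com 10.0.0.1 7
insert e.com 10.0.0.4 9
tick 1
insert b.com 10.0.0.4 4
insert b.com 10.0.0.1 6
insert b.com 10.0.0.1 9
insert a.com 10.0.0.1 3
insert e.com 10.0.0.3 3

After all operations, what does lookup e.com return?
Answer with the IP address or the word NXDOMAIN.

Op 1: insert a.com -> 10.0.0.1 (expiry=0+5=5). clock=0
Op 2: insert e.com -> 10.0.0.4 (expiry=0+4=4). clock=0
Op 3: tick 2 -> clock=2.
Op 4: insert a.com -> 10.0.0.1 (expiry=2+4=6). clock=2
Op 5: tick 1 -> clock=3.
Op 6: tick 1 -> clock=4. purged={e.com}
Op 7: insert b.com -> 10.0.0.2 (expiry=4+1=5). clock=4
Op 8: tick 2 -> clock=6. purged={a.com,b.com}
Op 9: insert e.com -> 10.0.0.1 (expiry=6+4=10). clock=6
Op 10: insert b.com -> 10.0.0.3 (expiry=6+9=15). clock=6
Op 11: tick 1 -> clock=7.
Op 12: insert e.com -> 10.0.0.2 (expiry=7+2=9). clock=7
Op 13: tick 2 -> clock=9. purged={e.com}
Op 14: tick 2 -> clock=11.
Op 15: insert a.com -> 10.0.0.5 (expiry=11+5=16). clock=11
Op 16: tick 1 -> clock=12.
Op 17: insert d.com -> 10.0.0.5 (expiry=12+4=16). clock=12
Op 18: insert b.com -> 10.0.0.1 (expiry=12+2=14). clock=12
Op 19: tick 1 -> clock=13.
Op 20: insert a.com -> 10.0.0.1 (expiry=13+7=20). clock=13
Op 21: insert e.com -> 10.0.0.4 (expiry=13+9=22). clock=13
Op 22: tick 1 -> clock=14. purged={b.com}
Op 23: insert b.com -> 10.0.0.4 (expiry=14+4=18). clock=14
Op 24: insert b.com -> 10.0.0.1 (expiry=14+6=20). clock=14
Op 25: insert b.com -> 10.0.0.1 (expiry=14+9=23). clock=14
Op 26: insert a.com -> 10.0.0.1 (expiry=14+3=17). clock=14
Op 27: insert e.com -> 10.0.0.3 (expiry=14+3=17). clock=14
lookup e.com: present, ip=10.0.0.3 expiry=17 > clock=14

Answer: 10.0.0.3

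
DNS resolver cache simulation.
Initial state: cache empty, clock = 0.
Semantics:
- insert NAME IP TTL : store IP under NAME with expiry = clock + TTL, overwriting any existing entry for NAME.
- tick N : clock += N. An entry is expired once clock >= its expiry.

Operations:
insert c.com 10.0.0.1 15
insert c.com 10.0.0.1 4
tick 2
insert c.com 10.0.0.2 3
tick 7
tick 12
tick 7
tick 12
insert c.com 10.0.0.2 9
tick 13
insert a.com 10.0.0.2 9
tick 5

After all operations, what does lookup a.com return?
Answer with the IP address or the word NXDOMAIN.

Op 1: insert c.com -> 10.0.0.1 (expiry=0+15=15). clock=0
Op 2: insert c.com -> 10.0.0.1 (expiry=0+4=4). clock=0
Op 3: tick 2 -> clock=2.
Op 4: insert c.com -> 10.0.0.2 (expiry=2+3=5). clock=2
Op 5: tick 7 -> clock=9. purged={c.com}
Op 6: tick 12 -> clock=21.
Op 7: tick 7 -> clock=28.
Op 8: tick 12 -> clock=40.
Op 9: insert c.com -> 10.0.0.2 (expiry=40+9=49). clock=40
Op 10: tick 13 -> clock=53. purged={c.com}
Op 11: insert a.com -> 10.0.0.2 (expiry=53+9=62). clock=53
Op 12: tick 5 -> clock=58.
lookup a.com: present, ip=10.0.0.2 expiry=62 > clock=58

Answer: 10.0.0.2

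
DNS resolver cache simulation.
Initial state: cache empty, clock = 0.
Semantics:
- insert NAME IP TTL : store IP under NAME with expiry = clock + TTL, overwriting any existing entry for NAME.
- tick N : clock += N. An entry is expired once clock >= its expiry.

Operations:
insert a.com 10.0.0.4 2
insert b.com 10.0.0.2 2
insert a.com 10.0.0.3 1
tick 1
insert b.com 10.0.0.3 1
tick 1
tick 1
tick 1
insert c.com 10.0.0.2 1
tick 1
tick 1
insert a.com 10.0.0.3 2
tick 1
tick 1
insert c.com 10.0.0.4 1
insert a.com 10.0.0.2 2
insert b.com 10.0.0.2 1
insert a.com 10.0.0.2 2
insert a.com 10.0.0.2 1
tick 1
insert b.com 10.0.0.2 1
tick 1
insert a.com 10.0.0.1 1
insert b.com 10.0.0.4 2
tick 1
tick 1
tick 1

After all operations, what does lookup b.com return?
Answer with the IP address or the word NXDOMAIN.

Answer: NXDOMAIN

Derivation:
Op 1: insert a.com -> 10.0.0.4 (expiry=0+2=2). clock=0
Op 2: insert b.com -> 10.0.0.2 (expiry=0+2=2). clock=0
Op 3: insert a.com -> 10.0.0.3 (expiry=0+1=1). clock=0
Op 4: tick 1 -> clock=1. purged={a.com}
Op 5: insert b.com -> 10.0.0.3 (expiry=1+1=2). clock=1
Op 6: tick 1 -> clock=2. purged={b.com}
Op 7: tick 1 -> clock=3.
Op 8: tick 1 -> clock=4.
Op 9: insert c.com -> 10.0.0.2 (expiry=4+1=5). clock=4
Op 10: tick 1 -> clock=5. purged={c.com}
Op 11: tick 1 -> clock=6.
Op 12: insert a.com -> 10.0.0.3 (expiry=6+2=8). clock=6
Op 13: tick 1 -> clock=7.
Op 14: tick 1 -> clock=8. purged={a.com}
Op 15: insert c.com -> 10.0.0.4 (expiry=8+1=9). clock=8
Op 16: insert a.com -> 10.0.0.2 (expiry=8+2=10). clock=8
Op 17: insert b.com -> 10.0.0.2 (expiry=8+1=9). clock=8
Op 18: insert a.com -> 10.0.0.2 (expiry=8+2=10). clock=8
Op 19: insert a.com -> 10.0.0.2 (expiry=8+1=9). clock=8
Op 20: tick 1 -> clock=9. purged={a.com,b.com,c.com}
Op 21: insert b.com -> 10.0.0.2 (expiry=9+1=10). clock=9
Op 22: tick 1 -> clock=10. purged={b.com}
Op 23: insert a.com -> 10.0.0.1 (expiry=10+1=11). clock=10
Op 24: insert b.com -> 10.0.0.4 (expiry=10+2=12). clock=10
Op 25: tick 1 -> clock=11. purged={a.com}
Op 26: tick 1 -> clock=12. purged={b.com}
Op 27: tick 1 -> clock=13.
lookup b.com: not in cache (expired or never inserted)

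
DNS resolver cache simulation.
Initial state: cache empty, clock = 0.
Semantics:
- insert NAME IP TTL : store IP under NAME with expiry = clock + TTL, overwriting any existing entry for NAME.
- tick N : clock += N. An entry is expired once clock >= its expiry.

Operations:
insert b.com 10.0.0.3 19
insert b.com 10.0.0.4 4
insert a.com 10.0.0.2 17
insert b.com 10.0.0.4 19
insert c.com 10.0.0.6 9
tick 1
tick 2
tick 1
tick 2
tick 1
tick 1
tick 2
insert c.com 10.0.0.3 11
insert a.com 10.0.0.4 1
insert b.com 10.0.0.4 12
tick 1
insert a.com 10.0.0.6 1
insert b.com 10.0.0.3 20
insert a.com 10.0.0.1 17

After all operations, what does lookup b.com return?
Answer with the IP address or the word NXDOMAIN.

Op 1: insert b.com -> 10.0.0.3 (expiry=0+19=19). clock=0
Op 2: insert b.com -> 10.0.0.4 (expiry=0+4=4). clock=0
Op 3: insert a.com -> 10.0.0.2 (expiry=0+17=17). clock=0
Op 4: insert b.com -> 10.0.0.4 (expiry=0+19=19). clock=0
Op 5: insert c.com -> 10.0.0.6 (expiry=0+9=9). clock=0
Op 6: tick 1 -> clock=1.
Op 7: tick 2 -> clock=3.
Op 8: tick 1 -> clock=4.
Op 9: tick 2 -> clock=6.
Op 10: tick 1 -> clock=7.
Op 11: tick 1 -> clock=8.
Op 12: tick 2 -> clock=10. purged={c.com}
Op 13: insert c.com -> 10.0.0.3 (expiry=10+11=21). clock=10
Op 14: insert a.com -> 10.0.0.4 (expiry=10+1=11). clock=10
Op 15: insert b.com -> 10.0.0.4 (expiry=10+12=22). clock=10
Op 16: tick 1 -> clock=11. purged={a.com}
Op 17: insert a.com -> 10.0.0.6 (expiry=11+1=12). clock=11
Op 18: insert b.com -> 10.0.0.3 (expiry=11+20=31). clock=11
Op 19: insert a.com -> 10.0.0.1 (expiry=11+17=28). clock=11
lookup b.com: present, ip=10.0.0.3 expiry=31 > clock=11

Answer: 10.0.0.3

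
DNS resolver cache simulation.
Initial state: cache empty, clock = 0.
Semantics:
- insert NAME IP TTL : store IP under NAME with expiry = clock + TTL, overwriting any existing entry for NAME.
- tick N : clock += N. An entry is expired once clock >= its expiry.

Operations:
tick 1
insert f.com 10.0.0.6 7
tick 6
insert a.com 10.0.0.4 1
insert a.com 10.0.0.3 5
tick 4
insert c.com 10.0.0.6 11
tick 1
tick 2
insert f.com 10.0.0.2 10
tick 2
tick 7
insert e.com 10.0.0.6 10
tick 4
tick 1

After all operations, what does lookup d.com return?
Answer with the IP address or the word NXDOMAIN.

Answer: NXDOMAIN

Derivation:
Op 1: tick 1 -> clock=1.
Op 2: insert f.com -> 10.0.0.6 (expiry=1+7=8). clock=1
Op 3: tick 6 -> clock=7.
Op 4: insert a.com -> 10.0.0.4 (expiry=7+1=8). clock=7
Op 5: insert a.com -> 10.0.0.3 (expiry=7+5=12). clock=7
Op 6: tick 4 -> clock=11. purged={f.com}
Op 7: insert c.com -> 10.0.0.6 (expiry=11+11=22). clock=11
Op 8: tick 1 -> clock=12. purged={a.com}
Op 9: tick 2 -> clock=14.
Op 10: insert f.com -> 10.0.0.2 (expiry=14+10=24). clock=14
Op 11: tick 2 -> clock=16.
Op 12: tick 7 -> clock=23. purged={c.com}
Op 13: insert e.com -> 10.0.0.6 (expiry=23+10=33). clock=23
Op 14: tick 4 -> clock=27. purged={f.com}
Op 15: tick 1 -> clock=28.
lookup d.com: not in cache (expired or never inserted)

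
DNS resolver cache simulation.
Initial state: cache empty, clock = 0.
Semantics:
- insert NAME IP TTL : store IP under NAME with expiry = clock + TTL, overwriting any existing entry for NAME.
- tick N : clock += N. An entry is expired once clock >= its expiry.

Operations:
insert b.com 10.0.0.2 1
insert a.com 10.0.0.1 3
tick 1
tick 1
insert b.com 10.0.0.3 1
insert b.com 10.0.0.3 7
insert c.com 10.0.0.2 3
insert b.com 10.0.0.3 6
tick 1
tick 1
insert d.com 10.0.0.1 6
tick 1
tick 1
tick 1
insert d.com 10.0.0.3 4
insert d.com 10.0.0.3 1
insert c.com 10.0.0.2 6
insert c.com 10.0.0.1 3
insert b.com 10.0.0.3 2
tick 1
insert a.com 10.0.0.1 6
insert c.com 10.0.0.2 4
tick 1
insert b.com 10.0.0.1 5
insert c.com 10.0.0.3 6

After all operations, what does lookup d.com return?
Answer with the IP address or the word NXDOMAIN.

Op 1: insert b.com -> 10.0.0.2 (expiry=0+1=1). clock=0
Op 2: insert a.com -> 10.0.0.1 (expiry=0+3=3). clock=0
Op 3: tick 1 -> clock=1. purged={b.com}
Op 4: tick 1 -> clock=2.
Op 5: insert b.com -> 10.0.0.3 (expiry=2+1=3). clock=2
Op 6: insert b.com -> 10.0.0.3 (expiry=2+7=9). clock=2
Op 7: insert c.com -> 10.0.0.2 (expiry=2+3=5). clock=2
Op 8: insert b.com -> 10.0.0.3 (expiry=2+6=8). clock=2
Op 9: tick 1 -> clock=3. purged={a.com}
Op 10: tick 1 -> clock=4.
Op 11: insert d.com -> 10.0.0.1 (expiry=4+6=10). clock=4
Op 12: tick 1 -> clock=5. purged={c.com}
Op 13: tick 1 -> clock=6.
Op 14: tick 1 -> clock=7.
Op 15: insert d.com -> 10.0.0.3 (expiry=7+4=11). clock=7
Op 16: insert d.com -> 10.0.0.3 (expiry=7+1=8). clock=7
Op 17: insert c.com -> 10.0.0.2 (expiry=7+6=13). clock=7
Op 18: insert c.com -> 10.0.0.1 (expiry=7+3=10). clock=7
Op 19: insert b.com -> 10.0.0.3 (expiry=7+2=9). clock=7
Op 20: tick 1 -> clock=8. purged={d.com}
Op 21: insert a.com -> 10.0.0.1 (expiry=8+6=14). clock=8
Op 22: insert c.com -> 10.0.0.2 (expiry=8+4=12). clock=8
Op 23: tick 1 -> clock=9. purged={b.com}
Op 24: insert b.com -> 10.0.0.1 (expiry=9+5=14). clock=9
Op 25: insert c.com -> 10.0.0.3 (expiry=9+6=15). clock=9
lookup d.com: not in cache (expired or never inserted)

Answer: NXDOMAIN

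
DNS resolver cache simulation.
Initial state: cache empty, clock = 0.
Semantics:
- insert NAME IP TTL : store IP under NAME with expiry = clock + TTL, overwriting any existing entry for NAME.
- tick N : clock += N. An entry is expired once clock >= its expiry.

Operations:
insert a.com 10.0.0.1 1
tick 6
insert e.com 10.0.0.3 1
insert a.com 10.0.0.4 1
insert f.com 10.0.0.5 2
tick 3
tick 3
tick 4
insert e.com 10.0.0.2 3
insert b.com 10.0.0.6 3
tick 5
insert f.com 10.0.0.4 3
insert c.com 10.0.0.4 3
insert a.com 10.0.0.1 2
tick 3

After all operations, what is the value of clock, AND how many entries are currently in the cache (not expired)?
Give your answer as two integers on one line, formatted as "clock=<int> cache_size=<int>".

Answer: clock=24 cache_size=0

Derivation:
Op 1: insert a.com -> 10.0.0.1 (expiry=0+1=1). clock=0
Op 2: tick 6 -> clock=6. purged={a.com}
Op 3: insert e.com -> 10.0.0.3 (expiry=6+1=7). clock=6
Op 4: insert a.com -> 10.0.0.4 (expiry=6+1=7). clock=6
Op 5: insert f.com -> 10.0.0.5 (expiry=6+2=8). clock=6
Op 6: tick 3 -> clock=9. purged={a.com,e.com,f.com}
Op 7: tick 3 -> clock=12.
Op 8: tick 4 -> clock=16.
Op 9: insert e.com -> 10.0.0.2 (expiry=16+3=19). clock=16
Op 10: insert b.com -> 10.0.0.6 (expiry=16+3=19). clock=16
Op 11: tick 5 -> clock=21. purged={b.com,e.com}
Op 12: insert f.com -> 10.0.0.4 (expiry=21+3=24). clock=21
Op 13: insert c.com -> 10.0.0.4 (expiry=21+3=24). clock=21
Op 14: insert a.com -> 10.0.0.1 (expiry=21+2=23). clock=21
Op 15: tick 3 -> clock=24. purged={a.com,c.com,f.com}
Final clock = 24
Final cache (unexpired): {} -> size=0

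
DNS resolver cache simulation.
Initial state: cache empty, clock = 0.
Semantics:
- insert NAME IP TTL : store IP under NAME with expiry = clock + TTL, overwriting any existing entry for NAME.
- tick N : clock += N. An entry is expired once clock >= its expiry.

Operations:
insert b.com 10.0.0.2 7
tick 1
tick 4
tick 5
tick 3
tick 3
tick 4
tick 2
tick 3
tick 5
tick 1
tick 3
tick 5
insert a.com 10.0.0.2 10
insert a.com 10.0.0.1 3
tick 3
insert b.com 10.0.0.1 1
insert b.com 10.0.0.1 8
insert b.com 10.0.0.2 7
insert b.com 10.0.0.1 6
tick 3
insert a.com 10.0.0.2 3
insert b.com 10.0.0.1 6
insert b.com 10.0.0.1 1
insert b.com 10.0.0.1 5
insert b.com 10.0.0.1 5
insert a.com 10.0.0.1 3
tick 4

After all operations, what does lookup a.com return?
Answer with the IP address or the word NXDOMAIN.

Op 1: insert b.com -> 10.0.0.2 (expiry=0+7=7). clock=0
Op 2: tick 1 -> clock=1.
Op 3: tick 4 -> clock=5.
Op 4: tick 5 -> clock=10. purged={b.com}
Op 5: tick 3 -> clock=13.
Op 6: tick 3 -> clock=16.
Op 7: tick 4 -> clock=20.
Op 8: tick 2 -> clock=22.
Op 9: tick 3 -> clock=25.
Op 10: tick 5 -> clock=30.
Op 11: tick 1 -> clock=31.
Op 12: tick 3 -> clock=34.
Op 13: tick 5 -> clock=39.
Op 14: insert a.com -> 10.0.0.2 (expiry=39+10=49). clock=39
Op 15: insert a.com -> 10.0.0.1 (expiry=39+3=42). clock=39
Op 16: tick 3 -> clock=42. purged={a.com}
Op 17: insert b.com -> 10.0.0.1 (expiry=42+1=43). clock=42
Op 18: insert b.com -> 10.0.0.1 (expiry=42+8=50). clock=42
Op 19: insert b.com -> 10.0.0.2 (expiry=42+7=49). clock=42
Op 20: insert b.com -> 10.0.0.1 (expiry=42+6=48). clock=42
Op 21: tick 3 -> clock=45.
Op 22: insert a.com -> 10.0.0.2 (expiry=45+3=48). clock=45
Op 23: insert b.com -> 10.0.0.1 (expiry=45+6=51). clock=45
Op 24: insert b.com -> 10.0.0.1 (expiry=45+1=46). clock=45
Op 25: insert b.com -> 10.0.0.1 (expiry=45+5=50). clock=45
Op 26: insert b.com -> 10.0.0.1 (expiry=45+5=50). clock=45
Op 27: insert a.com -> 10.0.0.1 (expiry=45+3=48). clock=45
Op 28: tick 4 -> clock=49. purged={a.com}
lookup a.com: not in cache (expired or never inserted)

Answer: NXDOMAIN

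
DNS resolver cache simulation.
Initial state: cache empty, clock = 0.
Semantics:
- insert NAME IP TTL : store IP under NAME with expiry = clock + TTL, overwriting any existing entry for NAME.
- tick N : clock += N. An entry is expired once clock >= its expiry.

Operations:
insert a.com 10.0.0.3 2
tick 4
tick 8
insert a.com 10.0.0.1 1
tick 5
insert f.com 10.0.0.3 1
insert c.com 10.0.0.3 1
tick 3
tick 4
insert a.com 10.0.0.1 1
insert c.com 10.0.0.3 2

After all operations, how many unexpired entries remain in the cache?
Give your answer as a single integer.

Op 1: insert a.com -> 10.0.0.3 (expiry=0+2=2). clock=0
Op 2: tick 4 -> clock=4. purged={a.com}
Op 3: tick 8 -> clock=12.
Op 4: insert a.com -> 10.0.0.1 (expiry=12+1=13). clock=12
Op 5: tick 5 -> clock=17. purged={a.com}
Op 6: insert f.com -> 10.0.0.3 (expiry=17+1=18). clock=17
Op 7: insert c.com -> 10.0.0.3 (expiry=17+1=18). clock=17
Op 8: tick 3 -> clock=20. purged={c.com,f.com}
Op 9: tick 4 -> clock=24.
Op 10: insert a.com -> 10.0.0.1 (expiry=24+1=25). clock=24
Op 11: insert c.com -> 10.0.0.3 (expiry=24+2=26). clock=24
Final cache (unexpired): {a.com,c.com} -> size=2

Answer: 2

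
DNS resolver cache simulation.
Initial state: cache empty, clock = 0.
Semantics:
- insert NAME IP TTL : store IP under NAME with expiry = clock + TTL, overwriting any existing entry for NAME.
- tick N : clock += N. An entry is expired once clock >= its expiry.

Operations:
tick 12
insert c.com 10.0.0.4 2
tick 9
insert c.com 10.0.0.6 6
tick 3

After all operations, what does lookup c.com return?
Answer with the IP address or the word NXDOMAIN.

Op 1: tick 12 -> clock=12.
Op 2: insert c.com -> 10.0.0.4 (expiry=12+2=14). clock=12
Op 3: tick 9 -> clock=21. purged={c.com}
Op 4: insert c.com -> 10.0.0.6 (expiry=21+6=27). clock=21
Op 5: tick 3 -> clock=24.
lookup c.com: present, ip=10.0.0.6 expiry=27 > clock=24

Answer: 10.0.0.6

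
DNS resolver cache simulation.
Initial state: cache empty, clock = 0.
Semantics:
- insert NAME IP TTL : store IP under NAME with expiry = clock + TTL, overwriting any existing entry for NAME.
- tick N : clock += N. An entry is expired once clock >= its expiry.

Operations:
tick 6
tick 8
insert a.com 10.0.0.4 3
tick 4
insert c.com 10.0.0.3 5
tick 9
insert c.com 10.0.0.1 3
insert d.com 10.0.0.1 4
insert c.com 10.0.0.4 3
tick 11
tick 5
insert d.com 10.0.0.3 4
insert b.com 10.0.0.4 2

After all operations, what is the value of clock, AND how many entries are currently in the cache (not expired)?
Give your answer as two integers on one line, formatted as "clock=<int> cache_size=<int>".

Answer: clock=43 cache_size=2

Derivation:
Op 1: tick 6 -> clock=6.
Op 2: tick 8 -> clock=14.
Op 3: insert a.com -> 10.0.0.4 (expiry=14+3=17). clock=14
Op 4: tick 4 -> clock=18. purged={a.com}
Op 5: insert c.com -> 10.0.0.3 (expiry=18+5=23). clock=18
Op 6: tick 9 -> clock=27. purged={c.com}
Op 7: insert c.com -> 10.0.0.1 (expiry=27+3=30). clock=27
Op 8: insert d.com -> 10.0.0.1 (expiry=27+4=31). clock=27
Op 9: insert c.com -> 10.0.0.4 (expiry=27+3=30). clock=27
Op 10: tick 11 -> clock=38. purged={c.com,d.com}
Op 11: tick 5 -> clock=43.
Op 12: insert d.com -> 10.0.0.3 (expiry=43+4=47). clock=43
Op 13: insert b.com -> 10.0.0.4 (expiry=43+2=45). clock=43
Final clock = 43
Final cache (unexpired): {b.com,d.com} -> size=2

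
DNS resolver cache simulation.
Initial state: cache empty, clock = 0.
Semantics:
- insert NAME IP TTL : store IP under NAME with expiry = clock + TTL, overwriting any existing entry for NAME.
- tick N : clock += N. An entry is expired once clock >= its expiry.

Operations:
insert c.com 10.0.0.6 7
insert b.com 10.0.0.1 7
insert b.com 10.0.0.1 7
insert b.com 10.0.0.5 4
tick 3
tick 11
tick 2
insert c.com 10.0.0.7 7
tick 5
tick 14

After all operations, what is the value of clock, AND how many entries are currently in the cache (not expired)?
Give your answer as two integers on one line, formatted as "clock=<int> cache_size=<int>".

Answer: clock=35 cache_size=0

Derivation:
Op 1: insert c.com -> 10.0.0.6 (expiry=0+7=7). clock=0
Op 2: insert b.com -> 10.0.0.1 (expiry=0+7=7). clock=0
Op 3: insert b.com -> 10.0.0.1 (expiry=0+7=7). clock=0
Op 4: insert b.com -> 10.0.0.5 (expiry=0+4=4). clock=0
Op 5: tick 3 -> clock=3.
Op 6: tick 11 -> clock=14. purged={b.com,c.com}
Op 7: tick 2 -> clock=16.
Op 8: insert c.com -> 10.0.0.7 (expiry=16+7=23). clock=16
Op 9: tick 5 -> clock=21.
Op 10: tick 14 -> clock=35. purged={c.com}
Final clock = 35
Final cache (unexpired): {} -> size=0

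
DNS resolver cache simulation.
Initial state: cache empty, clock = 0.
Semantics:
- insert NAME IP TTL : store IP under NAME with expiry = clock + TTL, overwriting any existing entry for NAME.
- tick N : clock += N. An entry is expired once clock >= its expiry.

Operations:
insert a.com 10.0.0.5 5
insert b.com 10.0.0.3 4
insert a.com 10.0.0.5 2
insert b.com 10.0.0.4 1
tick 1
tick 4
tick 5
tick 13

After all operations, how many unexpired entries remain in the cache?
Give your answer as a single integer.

Op 1: insert a.com -> 10.0.0.5 (expiry=0+5=5). clock=0
Op 2: insert b.com -> 10.0.0.3 (expiry=0+4=4). clock=0
Op 3: insert a.com -> 10.0.0.5 (expiry=0+2=2). clock=0
Op 4: insert b.com -> 10.0.0.4 (expiry=0+1=1). clock=0
Op 5: tick 1 -> clock=1. purged={b.com}
Op 6: tick 4 -> clock=5. purged={a.com}
Op 7: tick 5 -> clock=10.
Op 8: tick 13 -> clock=23.
Final cache (unexpired): {} -> size=0

Answer: 0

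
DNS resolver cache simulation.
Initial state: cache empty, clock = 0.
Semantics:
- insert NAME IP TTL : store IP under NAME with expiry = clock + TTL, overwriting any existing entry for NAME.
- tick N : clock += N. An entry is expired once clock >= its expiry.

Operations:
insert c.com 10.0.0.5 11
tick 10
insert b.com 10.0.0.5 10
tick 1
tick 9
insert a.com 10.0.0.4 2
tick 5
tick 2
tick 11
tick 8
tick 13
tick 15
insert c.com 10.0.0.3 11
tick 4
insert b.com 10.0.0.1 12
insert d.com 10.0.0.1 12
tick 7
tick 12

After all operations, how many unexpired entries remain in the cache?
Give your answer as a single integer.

Answer: 0

Derivation:
Op 1: insert c.com -> 10.0.0.5 (expiry=0+11=11). clock=0
Op 2: tick 10 -> clock=10.
Op 3: insert b.com -> 10.0.0.5 (expiry=10+10=20). clock=10
Op 4: tick 1 -> clock=11. purged={c.com}
Op 5: tick 9 -> clock=20. purged={b.com}
Op 6: insert a.com -> 10.0.0.4 (expiry=20+2=22). clock=20
Op 7: tick 5 -> clock=25. purged={a.com}
Op 8: tick 2 -> clock=27.
Op 9: tick 11 -> clock=38.
Op 10: tick 8 -> clock=46.
Op 11: tick 13 -> clock=59.
Op 12: tick 15 -> clock=74.
Op 13: insert c.com -> 10.0.0.3 (expiry=74+11=85). clock=74
Op 14: tick 4 -> clock=78.
Op 15: insert b.com -> 10.0.0.1 (expiry=78+12=90). clock=78
Op 16: insert d.com -> 10.0.0.1 (expiry=78+12=90). clock=78
Op 17: tick 7 -> clock=85. purged={c.com}
Op 18: tick 12 -> clock=97. purged={b.com,d.com}
Final cache (unexpired): {} -> size=0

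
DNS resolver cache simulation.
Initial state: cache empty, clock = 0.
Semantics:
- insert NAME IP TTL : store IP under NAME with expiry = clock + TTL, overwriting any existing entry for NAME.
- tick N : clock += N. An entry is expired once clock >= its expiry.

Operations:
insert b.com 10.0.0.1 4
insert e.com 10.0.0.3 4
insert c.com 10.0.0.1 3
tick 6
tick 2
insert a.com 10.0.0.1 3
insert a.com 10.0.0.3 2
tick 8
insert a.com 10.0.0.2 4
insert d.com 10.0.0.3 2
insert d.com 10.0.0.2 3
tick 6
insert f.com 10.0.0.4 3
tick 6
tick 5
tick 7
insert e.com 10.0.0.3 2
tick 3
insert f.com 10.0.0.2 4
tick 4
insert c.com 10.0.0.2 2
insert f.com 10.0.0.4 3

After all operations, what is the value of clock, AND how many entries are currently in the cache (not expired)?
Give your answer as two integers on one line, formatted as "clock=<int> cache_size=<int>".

Op 1: insert b.com -> 10.0.0.1 (expiry=0+4=4). clock=0
Op 2: insert e.com -> 10.0.0.3 (expiry=0+4=4). clock=0
Op 3: insert c.com -> 10.0.0.1 (expiry=0+3=3). clock=0
Op 4: tick 6 -> clock=6. purged={b.com,c.com,e.com}
Op 5: tick 2 -> clock=8.
Op 6: insert a.com -> 10.0.0.1 (expiry=8+3=11). clock=8
Op 7: insert a.com -> 10.0.0.3 (expiry=8+2=10). clock=8
Op 8: tick 8 -> clock=16. purged={a.com}
Op 9: insert a.com -> 10.0.0.2 (expiry=16+4=20). clock=16
Op 10: insert d.com -> 10.0.0.3 (expiry=16+2=18). clock=16
Op 11: insert d.com -> 10.0.0.2 (expiry=16+3=19). clock=16
Op 12: tick 6 -> clock=22. purged={a.com,d.com}
Op 13: insert f.com -> 10.0.0.4 (expiry=22+3=25). clock=22
Op 14: tick 6 -> clock=28. purged={f.com}
Op 15: tick 5 -> clock=33.
Op 16: tick 7 -> clock=40.
Op 17: insert e.com -> 10.0.0.3 (expiry=40+2=42). clock=40
Op 18: tick 3 -> clock=43. purged={e.com}
Op 19: insert f.com -> 10.0.0.2 (expiry=43+4=47). clock=43
Op 20: tick 4 -> clock=47. purged={f.com}
Op 21: insert c.com -> 10.0.0.2 (expiry=47+2=49). clock=47
Op 22: insert f.com -> 10.0.0.4 (expiry=47+3=50). clock=47
Final clock = 47
Final cache (unexpired): {c.com,f.com} -> size=2

Answer: clock=47 cache_size=2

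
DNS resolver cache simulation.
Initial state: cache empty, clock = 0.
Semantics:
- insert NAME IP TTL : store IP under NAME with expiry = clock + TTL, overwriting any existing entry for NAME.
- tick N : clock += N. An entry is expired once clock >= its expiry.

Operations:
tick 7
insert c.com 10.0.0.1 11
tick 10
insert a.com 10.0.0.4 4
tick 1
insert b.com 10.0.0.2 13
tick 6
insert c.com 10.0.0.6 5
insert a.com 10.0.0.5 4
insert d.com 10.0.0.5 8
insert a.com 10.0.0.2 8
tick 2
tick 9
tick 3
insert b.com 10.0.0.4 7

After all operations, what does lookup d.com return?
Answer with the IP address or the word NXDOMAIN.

Answer: NXDOMAIN

Derivation:
Op 1: tick 7 -> clock=7.
Op 2: insert c.com -> 10.0.0.1 (expiry=7+11=18). clock=7
Op 3: tick 10 -> clock=17.
Op 4: insert a.com -> 10.0.0.4 (expiry=17+4=21). clock=17
Op 5: tick 1 -> clock=18. purged={c.com}
Op 6: insert b.com -> 10.0.0.2 (expiry=18+13=31). clock=18
Op 7: tick 6 -> clock=24. purged={a.com}
Op 8: insert c.com -> 10.0.0.6 (expiry=24+5=29). clock=24
Op 9: insert a.com -> 10.0.0.5 (expiry=24+4=28). clock=24
Op 10: insert d.com -> 10.0.0.5 (expiry=24+8=32). clock=24
Op 11: insert a.com -> 10.0.0.2 (expiry=24+8=32). clock=24
Op 12: tick 2 -> clock=26.
Op 13: tick 9 -> clock=35. purged={a.com,b.com,c.com,d.com}
Op 14: tick 3 -> clock=38.
Op 15: insert b.com -> 10.0.0.4 (expiry=38+7=45). clock=38
lookup d.com: not in cache (expired or never inserted)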